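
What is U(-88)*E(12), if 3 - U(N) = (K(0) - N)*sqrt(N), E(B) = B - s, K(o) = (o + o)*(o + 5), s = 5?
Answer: 21 - 1232*I*sqrt(22) ≈ 21.0 - 5778.6*I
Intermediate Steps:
K(o) = 2*o*(5 + o) (K(o) = (2*o)*(5 + o) = 2*o*(5 + o))
E(B) = -5 + B (E(B) = B - 1*5 = B - 5 = -5 + B)
U(N) = 3 + N**(3/2) (U(N) = 3 - (2*0*(5 + 0) - N)*sqrt(N) = 3 - (2*0*5 - N)*sqrt(N) = 3 - (0 - N)*sqrt(N) = 3 - (-N)*sqrt(N) = 3 - (-1)*N**(3/2) = 3 + N**(3/2))
U(-88)*E(12) = (3 + (-88)**(3/2))*(-5 + 12) = (3 - 176*I*sqrt(22))*7 = 21 - 1232*I*sqrt(22)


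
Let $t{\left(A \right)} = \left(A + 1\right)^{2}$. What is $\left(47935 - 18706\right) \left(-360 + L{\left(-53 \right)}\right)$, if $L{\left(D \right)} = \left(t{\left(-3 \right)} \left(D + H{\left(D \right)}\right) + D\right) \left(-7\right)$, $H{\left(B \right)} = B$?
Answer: $87073191$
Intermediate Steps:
$t{\left(A \right)} = \left(1 + A\right)^{2}$
$L{\left(D \right)} = - 63 D$ ($L{\left(D \right)} = \left(\left(1 - 3\right)^{2} \left(D + D\right) + D\right) \left(-7\right) = \left(\left(-2\right)^{2} \cdot 2 D + D\right) \left(-7\right) = \left(4 \cdot 2 D + D\right) \left(-7\right) = \left(8 D + D\right) \left(-7\right) = 9 D \left(-7\right) = - 63 D$)
$\left(47935 - 18706\right) \left(-360 + L{\left(-53 \right)}\right) = \left(47935 - 18706\right) \left(-360 - -3339\right) = 29229 \left(-360 + 3339\right) = 29229 \cdot 2979 = 87073191$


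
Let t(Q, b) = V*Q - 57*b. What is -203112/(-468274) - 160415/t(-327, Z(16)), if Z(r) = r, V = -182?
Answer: -31607702143/13720896474 ≈ -2.3036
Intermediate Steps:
t(Q, b) = -182*Q - 57*b
-203112/(-468274) - 160415/t(-327, Z(16)) = -203112/(-468274) - 160415/(-182*(-327) - 57*16) = -203112*(-1/468274) - 160415/(59514 - 912) = 101556/234137 - 160415/58602 = -31607702143/13720896474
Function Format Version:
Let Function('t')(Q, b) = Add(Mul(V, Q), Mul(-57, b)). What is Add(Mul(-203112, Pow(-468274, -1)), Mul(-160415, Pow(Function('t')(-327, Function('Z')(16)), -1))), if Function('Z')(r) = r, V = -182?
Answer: Rational(-31607702143, 13720896474) ≈ -2.3036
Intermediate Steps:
Function('t')(Q, b) = Add(Mul(-182, Q), Mul(-57, b))
Add(Mul(-203112, Pow(-468274, -1)), Mul(-160415, Pow(Function('t')(-327, Function('Z')(16)), -1))) = Add(Mul(-203112, Pow(-468274, -1)), Mul(-160415, Pow(Add(Mul(-182, -327), Mul(-57, 16)), -1))) = Add(Mul(-203112, Rational(-1, 468274)), Mul(-160415, Pow(Add(59514, -912), -1))) = Add(Rational(101556, 234137), Mul(-160415, Pow(58602, -1))) = Add(Rational(101556, 234137), Mul(-160415, Rational(1, 58602))) = Add(Rational(101556, 234137), Rational(-160415, 58602)) = Rational(-31607702143, 13720896474)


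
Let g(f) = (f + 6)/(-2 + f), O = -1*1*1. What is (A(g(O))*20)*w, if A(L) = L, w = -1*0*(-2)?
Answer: 0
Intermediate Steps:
O = -1 (O = -1*1 = -1)
w = 0 (w = 0*(-2) = 0)
g(f) = (6 + f)/(-2 + f)
(A(g(O))*20)*w = (((6 - 1)/(-2 - 1))*20)*0 = ((5/(-3))*20)*0 = (-⅓*5*20)*0 = -5/3*20*0 = -100/3*0 = 0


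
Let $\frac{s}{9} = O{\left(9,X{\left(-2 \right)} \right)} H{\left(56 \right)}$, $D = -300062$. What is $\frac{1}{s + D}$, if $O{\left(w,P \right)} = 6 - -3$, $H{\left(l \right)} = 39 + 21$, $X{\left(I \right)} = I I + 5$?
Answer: $- \frac{1}{295202} \approx -3.3875 \cdot 10^{-6}$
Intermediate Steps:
$X{\left(I \right)} = 5 + I^{2}$ ($X{\left(I \right)} = I^{2} + 5 = 5 + I^{2}$)
$H{\left(l \right)} = 60$
$O{\left(w,P \right)} = 9$ ($O{\left(w,P \right)} = 6 + 3 = 9$)
$s = 4860$ ($s = 9 \cdot 9 \cdot 60 = 9 \cdot 540 = 4860$)
$\frac{1}{s + D} = \frac{1}{4860 - 300062} = \frac{1}{-295202} = - \frac{1}{295202}$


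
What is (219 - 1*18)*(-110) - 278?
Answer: -22388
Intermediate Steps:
(219 - 1*18)*(-110) - 278 = (219 - 18)*(-110) - 278 = 201*(-110) - 278 = -22110 - 278 = -22388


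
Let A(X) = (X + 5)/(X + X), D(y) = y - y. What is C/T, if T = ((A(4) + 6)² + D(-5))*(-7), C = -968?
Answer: 61952/22743 ≈ 2.7240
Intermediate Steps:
D(y) = 0
A(X) = (5 + X)/(2*X) (A(X) = (5 + X)/((2*X)) = (5 + X)*(1/(2*X)) = (5 + X)/(2*X))
T = -22743/64 (T = (((½)*(5 + 4)/4 + 6)² + 0)*(-7) = (((½)*(¼)*9 + 6)² + 0)*(-7) = ((9/8 + 6)² + 0)*(-7) = ((57/8)² + 0)*(-7) = (3249/64 + 0)*(-7) = (3249/64)*(-7) = -22743/64 ≈ -355.36)
C/T = -968/(-22743/64) = -968*(-64/22743) = 61952/22743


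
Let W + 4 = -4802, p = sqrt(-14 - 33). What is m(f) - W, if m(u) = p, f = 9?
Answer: 4806 + I*sqrt(47) ≈ 4806.0 + 6.8557*I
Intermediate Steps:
p = I*sqrt(47) (p = sqrt(-47) = I*sqrt(47) ≈ 6.8557*I)
m(u) = I*sqrt(47)
W = -4806 (W = -4 - 4802 = -4806)
m(f) - W = I*sqrt(47) - 1*(-4806) = I*sqrt(47) + 4806 = 4806 + I*sqrt(47)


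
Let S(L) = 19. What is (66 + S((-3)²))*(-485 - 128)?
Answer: -52105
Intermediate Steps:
(66 + S((-3)²))*(-485 - 128) = (66 + 19)*(-485 - 128) = 85*(-613) = -52105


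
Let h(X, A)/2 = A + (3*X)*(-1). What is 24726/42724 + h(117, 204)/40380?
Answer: 20539063/35941565 ≈ 0.57146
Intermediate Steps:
h(X, A) = -6*X + 2*A (h(X, A) = 2*(A + (3*X)*(-1)) = 2*(A - 3*X) = -6*X + 2*A)
24726/42724 + h(117, 204)/40380 = 24726/42724 + (-6*117 + 2*204)/40380 = 24726*(1/42724) + (-702 + 408)*(1/40380) = 12363/21362 - 294*1/40380 = 12363/21362 - 49/6730 = 20539063/35941565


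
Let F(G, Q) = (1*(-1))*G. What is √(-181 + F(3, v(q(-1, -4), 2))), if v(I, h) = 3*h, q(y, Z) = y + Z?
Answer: 2*I*√46 ≈ 13.565*I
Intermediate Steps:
q(y, Z) = Z + y
F(G, Q) = -G
√(-181 + F(3, v(q(-1, -4), 2))) = √(-181 - 1*3) = √(-181 - 3) = √(-184) = 2*I*√46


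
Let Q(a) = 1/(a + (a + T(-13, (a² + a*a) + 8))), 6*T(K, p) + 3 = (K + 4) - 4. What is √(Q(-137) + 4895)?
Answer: √3372163010/830 ≈ 69.964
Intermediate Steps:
T(K, p) = -½ + K/6 (T(K, p) = -½ + ((K + 4) - 4)/6 = -½ + ((4 + K) - 4)/6 = -½ + K/6)
Q(a) = 1/(-8/3 + 2*a) (Q(a) = 1/(a + (a + (-½ + (⅙)*(-13)))) = 1/(a + (a + (-½ - 13/6))) = 1/(a + (a - 8/3)) = 1/(a + (-8/3 + a)) = 1/(-8/3 + 2*a))
√(Q(-137) + 4895) = √(3/(2*(-4 + 3*(-137))) + 4895) = √(3/(2*(-4 - 411)) + 4895) = √((3/2)/(-415) + 4895) = √((3/2)*(-1/415) + 4895) = √(-3/830 + 4895) = √(4062847/830) = √3372163010/830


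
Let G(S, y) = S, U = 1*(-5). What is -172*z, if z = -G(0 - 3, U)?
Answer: -516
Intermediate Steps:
U = -5
z = 3 (z = -(0 - 3) = -1*(-3) = 3)
-172*z = -172*3 = -516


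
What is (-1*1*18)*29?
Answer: -522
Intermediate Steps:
(-1*1*18)*29 = -1*18*29 = -18*29 = -522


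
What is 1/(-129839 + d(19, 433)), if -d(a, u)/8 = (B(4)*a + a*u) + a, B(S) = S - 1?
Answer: -1/196263 ≈ -5.0952e-6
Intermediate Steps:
B(S) = -1 + S
d(a, u) = -32*a - 8*a*u (d(a, u) = -8*(((-1 + 4)*a + a*u) + a) = -8*((3*a + a*u) + a) = -8*(4*a + a*u) = -32*a - 8*a*u)
1/(-129839 + d(19, 433)) = 1/(-129839 - 8*19*(4 + 433)) = 1/(-129839 - 8*19*437) = 1/(-129839 - 66424) = 1/(-196263) = -1/196263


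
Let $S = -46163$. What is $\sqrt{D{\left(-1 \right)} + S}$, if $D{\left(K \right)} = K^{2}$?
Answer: $i \sqrt{46162} \approx 214.85 i$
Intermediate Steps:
$\sqrt{D{\left(-1 \right)} + S} = \sqrt{\left(-1\right)^{2} - 46163} = \sqrt{1 - 46163} = \sqrt{-46162} = i \sqrt{46162}$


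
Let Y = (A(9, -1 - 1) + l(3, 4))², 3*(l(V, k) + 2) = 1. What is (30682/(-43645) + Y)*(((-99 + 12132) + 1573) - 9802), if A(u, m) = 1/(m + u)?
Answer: 194645608/31605 ≈ 6158.7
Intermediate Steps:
l(V, k) = -5/3 (l(V, k) = -2 + (⅓)*1 = -2 + ⅓ = -5/3)
Y = 1024/441 (Y = (1/((-1 - 1) + 9) - 5/3)² = (1/(-2 + 9) - 5/3)² = (1/7 - 5/3)² = (⅐ - 5/3)² = (-32/21)² = 1024/441 ≈ 2.3220)
(30682/(-43645) + Y)*(((-99 + 12132) + 1573) - 9802) = (30682/(-43645) + 1024/441)*(((-99 + 12132) + 1573) - 9802) = (30682*(-1/43645) + 1024/441)*((12033 + 1573) - 9802) = (-1058/1505 + 1024/441)*(13606 - 9802) = (153506/94815)*3804 = 194645608/31605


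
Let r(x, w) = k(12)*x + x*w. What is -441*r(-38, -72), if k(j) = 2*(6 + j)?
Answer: -603288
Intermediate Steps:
k(j) = 12 + 2*j
r(x, w) = 36*x + w*x (r(x, w) = (12 + 2*12)*x + x*w = (12 + 24)*x + w*x = 36*x + w*x)
-441*r(-38, -72) = -(-16758)*(36 - 72) = -(-16758)*(-36) = -441*1368 = -603288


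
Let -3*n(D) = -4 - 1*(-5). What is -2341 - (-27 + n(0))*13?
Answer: -5957/3 ≈ -1985.7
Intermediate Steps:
n(D) = -⅓ (n(D) = -(-4 - 1*(-5))/3 = -(-4 + 5)/3 = -⅓*1 = -⅓)
-2341 - (-27 + n(0))*13 = -2341 - (-27 - ⅓)*13 = -2341 - (-82)*13/3 = -2341 - 1*(-1066/3) = -2341 + 1066/3 = -5957/3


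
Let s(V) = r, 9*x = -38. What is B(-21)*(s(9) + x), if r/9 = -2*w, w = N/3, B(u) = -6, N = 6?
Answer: 724/3 ≈ 241.33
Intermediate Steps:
x = -38/9 (x = (⅑)*(-38) = -38/9 ≈ -4.2222)
w = 2 (w = 6/3 = 6*(⅓) = 2)
r = -36 (r = 9*(-2*2) = 9*(-4) = -36)
s(V) = -36
B(-21)*(s(9) + x) = -6*(-36 - 38/9) = -6*(-362/9) = 724/3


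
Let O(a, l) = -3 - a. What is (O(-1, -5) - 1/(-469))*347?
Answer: -325139/469 ≈ -693.26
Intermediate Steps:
(O(-1, -5) - 1/(-469))*347 = ((-3 - 1*(-1)) - 1/(-469))*347 = ((-3 + 1) - 1*(-1/469))*347 = (-2 + 1/469)*347 = -937/469*347 = -325139/469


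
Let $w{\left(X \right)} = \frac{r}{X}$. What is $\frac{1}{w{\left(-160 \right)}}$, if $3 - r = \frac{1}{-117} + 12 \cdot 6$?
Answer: $\frac{2340}{1009} \approx 2.3191$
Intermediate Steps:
$r = - \frac{8072}{117}$ ($r = 3 - \left(\frac{1}{-117} + 12 \cdot 6\right) = 3 - \left(- \frac{1}{117} + 72\right) = 3 - \frac{8423}{117} = - \frac{8072}{117} \approx -68.991$)
$w{\left(X \right)} = - \frac{8072}{117 X}$
$\frac{1}{w{\left(-160 \right)}} = \frac{1}{\left(- \frac{8072}{117}\right) \frac{1}{-160}} = \frac{1}{\left(- \frac{8072}{117}\right) \left(- \frac{1}{160}\right)} = \frac{1}{\frac{1009}{2340}} = \frac{2340}{1009}$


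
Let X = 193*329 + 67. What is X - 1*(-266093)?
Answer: 329657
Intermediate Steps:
X = 63564 (X = 63497 + 67 = 63564)
X - 1*(-266093) = 63564 - 1*(-266093) = 63564 + 266093 = 329657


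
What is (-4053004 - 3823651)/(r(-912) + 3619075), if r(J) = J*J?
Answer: -7876655/4450819 ≈ -1.7697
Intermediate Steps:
r(J) = J**2
(-4053004 - 3823651)/(r(-912) + 3619075) = (-4053004 - 3823651)/((-912)**2 + 3619075) = -7876655/(831744 + 3619075) = -7876655/4450819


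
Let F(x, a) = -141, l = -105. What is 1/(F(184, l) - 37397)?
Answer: -1/37538 ≈ -2.6640e-5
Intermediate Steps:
1/(F(184, l) - 37397) = 1/(-141 - 37397) = 1/(-37538) = -1/37538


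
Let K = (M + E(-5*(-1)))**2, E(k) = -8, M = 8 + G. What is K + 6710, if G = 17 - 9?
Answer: 6774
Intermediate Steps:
G = 8
M = 16 (M = 8 + 8 = 16)
K = 64 (K = (16 - 8)**2 = 8**2 = 64)
K + 6710 = 64 + 6710 = 6774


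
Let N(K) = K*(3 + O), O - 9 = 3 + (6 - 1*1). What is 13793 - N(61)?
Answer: 12573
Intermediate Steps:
O = 17 (O = 9 + (3 + (6 - 1*1)) = 9 + (3 + (6 - 1)) = 9 + (3 + 5) = 9 + 8 = 17)
N(K) = 20*K (N(K) = K*(3 + 17) = K*20 = 20*K)
13793 - N(61) = 13793 - 20*61 = 13793 - 1*1220 = 13793 - 1220 = 12573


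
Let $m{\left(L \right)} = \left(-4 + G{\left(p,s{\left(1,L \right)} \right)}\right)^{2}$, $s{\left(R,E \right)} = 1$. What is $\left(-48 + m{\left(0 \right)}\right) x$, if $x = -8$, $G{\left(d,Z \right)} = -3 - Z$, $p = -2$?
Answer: $-128$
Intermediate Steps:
$m{\left(L \right)} = 64$ ($m{\left(L \right)} = \left(-4 - 4\right)^{2} = \left(-8\right)^{2} = 64$)
$\left(-48 + m{\left(0 \right)}\right) x = \left(-48 + 64\right) \left(-8\right) = 16 \left(-8\right) = -128$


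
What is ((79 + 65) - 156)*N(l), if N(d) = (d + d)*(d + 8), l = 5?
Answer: -1560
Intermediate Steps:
N(d) = 2*d*(8 + d) (N(d) = (2*d)*(8 + d) = 2*d*(8 + d))
((79 + 65) - 156)*N(l) = ((79 + 65) - 156)*(2*5*(8 + 5)) = (144 - 156)*(2*5*13) = -12*130 = -1560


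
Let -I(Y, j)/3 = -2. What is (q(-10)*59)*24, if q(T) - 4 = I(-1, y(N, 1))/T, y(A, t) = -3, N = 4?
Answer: 24072/5 ≈ 4814.4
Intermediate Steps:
I(Y, j) = 6 (I(Y, j) = -3*(-2) = 6)
q(T) = 4 + 6/T
(q(-10)*59)*24 = ((4 + 6/(-10))*59)*24 = ((4 + 6*(-⅒))*59)*24 = ((4 - ⅗)*59)*24 = ((17/5)*59)*24 = (1003/5)*24 = 24072/5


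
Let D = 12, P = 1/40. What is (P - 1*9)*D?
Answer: -1077/10 ≈ -107.70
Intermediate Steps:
P = 1/40 ≈ 0.025000
(P - 1*9)*D = (1/40 - 1*9)*12 = (1/40 - 9)*12 = -359/40*12 = -1077/10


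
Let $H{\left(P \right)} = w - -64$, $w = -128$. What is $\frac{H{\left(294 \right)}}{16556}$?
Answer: $- \frac{16}{4139} \approx -0.0038657$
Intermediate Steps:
$H{\left(P \right)} = -64$ ($H{\left(P \right)} = -128 - -64 = -128 + 64 = -64$)
$\frac{H{\left(294 \right)}}{16556} = - \frac{64}{16556} = \left(-64\right) \frac{1}{16556} = - \frac{16}{4139}$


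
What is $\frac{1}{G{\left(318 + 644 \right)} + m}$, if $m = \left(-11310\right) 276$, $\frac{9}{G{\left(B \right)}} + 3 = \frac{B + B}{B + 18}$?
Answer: $- \frac{254}{792878445} \approx -3.2035 \cdot 10^{-7}$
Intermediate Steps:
$G{\left(B \right)} = \frac{9}{-3 + \frac{2 B}{18 + B}}$ ($G{\left(B \right)} = \frac{9}{-3 + \frac{B + B}{B + 18}} = \frac{9}{-3 + \frac{2 B}{18 + B}}$)
$m = -3121560$
$\frac{1}{G{\left(318 + 644 \right)} + m} = \frac{1}{\frac{9 \left(-18 - \left(318 + 644\right)\right)}{54 + \left(318 + 644\right)} - 3121560} = \frac{1}{\frac{9 \left(-18 - 962\right)}{54 + 962} - 3121560} = \frac{1}{\frac{9 \left(-18 - 962\right)}{1016} - 3121560} = \frac{1}{9 \cdot \frac{1}{1016} \left(-980\right) - 3121560} = \frac{1}{- \frac{2205}{254} - 3121560} = \frac{1}{- \frac{792878445}{254}} = - \frac{254}{792878445}$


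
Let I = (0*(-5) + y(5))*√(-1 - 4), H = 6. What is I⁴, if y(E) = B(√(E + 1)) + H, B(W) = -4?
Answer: 400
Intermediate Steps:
y(E) = 2 (y(E) = -4 + 6 = 2)
I = 2*I*√5 (I = (0*(-5) + 2)*√(-1 - 4) = (0 + 2)*√(-5) = 2*(I*√5) = 2*I*√5 ≈ 4.4721*I)
I⁴ = (2*I*√5)⁴ = 400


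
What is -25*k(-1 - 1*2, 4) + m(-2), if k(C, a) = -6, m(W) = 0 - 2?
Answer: 148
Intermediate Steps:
m(W) = -2
-25*k(-1 - 1*2, 4) + m(-2) = -25*(-6) - 2 = 150 - 2 = 148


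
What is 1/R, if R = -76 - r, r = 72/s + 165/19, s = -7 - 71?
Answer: -247/20689 ≈ -0.011939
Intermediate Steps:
s = -78
r = 1917/247 (r = 72/(-78) + 165/19 = 72*(-1/78) + 165*(1/19) = -12/13 + 165/19 = 1917/247 ≈ 7.7611)
R = -20689/247 (R = -76 - 1*1917/247 = -76 - 1917/247 = -20689/247 ≈ -83.761)
1/R = 1/(-20689/247) = -247/20689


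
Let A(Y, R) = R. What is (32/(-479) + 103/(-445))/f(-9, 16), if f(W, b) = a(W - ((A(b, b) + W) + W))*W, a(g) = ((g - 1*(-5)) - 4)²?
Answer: 63577/69062220 ≈ 0.00092058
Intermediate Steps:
a(g) = (1 + g)² (a(g) = ((g + 5) - 4)² = ((5 + g) - 4)² = (1 + g)²)
f(W, b) = W*(1 - W - b)² (f(W, b) = (1 + (W - ((b + W) + W)))²*W = (1 + (W - ((W + b) + W)))²*W = (1 + (W - (b + 2*W)))²*W = (1 + (W + (-b - 2*W)))²*W = (1 + (-W - b))²*W = (1 - W - b)²*W = W*(1 - W - b)²)
(32/(-479) + 103/(-445))/f(-9, 16) = (32/(-479) + 103/(-445))/((-9*(-1 - 9 + 16)²)) = (32*(-1/479) + 103*(-1/445))/((-9*6²)) = (-32/479 - 103/445)/((-9*36)) = -63577/213155/(-324) = -63577/213155*(-1/324) = 63577/69062220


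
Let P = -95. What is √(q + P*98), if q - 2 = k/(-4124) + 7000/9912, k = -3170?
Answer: I*√1239685176772878/364974 ≈ 96.47*I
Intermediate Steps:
q = 1268243/364974 (q = 2 + (-3170/(-4124) + 7000/9912) = 2 + (-3170*(-1/4124) + 7000*(1/9912)) = 2 + (1585/2062 + 125/177) = 2 + 538295/364974 = 1268243/364974 ≈ 3.4749)
√(q + P*98) = √(1268243/364974 - 95*98) = √(1268243/364974 - 9310) = √(-3396639697/364974) = I*√1239685176772878/364974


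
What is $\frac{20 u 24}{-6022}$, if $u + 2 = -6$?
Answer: $\frac{1920}{3011} \approx 0.63766$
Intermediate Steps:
$u = -8$ ($u = -2 - 6 = -8$)
$\frac{20 u 24}{-6022} = \frac{20 \left(-8\right) 24}{-6022} = \left(-160\right) 24 \left(- \frac{1}{6022}\right) = \left(-3840\right) \left(- \frac{1}{6022}\right) = \frac{1920}{3011}$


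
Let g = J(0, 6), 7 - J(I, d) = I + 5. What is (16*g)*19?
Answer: 608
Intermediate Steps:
J(I, d) = 2 - I (J(I, d) = 7 - (I + 5) = 7 - (5 + I) = 7 + (-5 - I) = 2 - I)
g = 2 (g = 2 - 1*0 = 2 + 0 = 2)
(16*g)*19 = (16*2)*19 = 32*19 = 608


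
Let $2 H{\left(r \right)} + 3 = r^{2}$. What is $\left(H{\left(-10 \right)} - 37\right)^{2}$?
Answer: $\frac{529}{4} \approx 132.25$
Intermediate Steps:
$H{\left(r \right)} = - \frac{3}{2} + \frac{r^{2}}{2}$
$\left(H{\left(-10 \right)} - 37\right)^{2} = \left(\left(- \frac{3}{2} + \frac{\left(-10\right)^{2}}{2}\right) - 37\right)^{2} = \left(\left(- \frac{3}{2} + \frac{1}{2} \cdot 100\right) - 37\right)^{2} = \left(\left(- \frac{3}{2} + 50\right) - 37\right)^{2} = \left(\frac{97}{2} - 37\right)^{2} = \left(\frac{23}{2}\right)^{2} = \frac{529}{4}$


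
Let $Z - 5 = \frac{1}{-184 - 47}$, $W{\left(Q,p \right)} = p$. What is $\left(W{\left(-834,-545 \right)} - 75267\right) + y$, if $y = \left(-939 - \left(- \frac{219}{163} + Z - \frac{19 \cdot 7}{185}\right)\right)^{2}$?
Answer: $\frac{39372375699257477101}{48522439298025} \approx 8.1143 \cdot 10^{5}$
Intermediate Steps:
$Z = \frac{1154}{231}$ ($Z = 5 + \frac{1}{-184 - 47} = 5 + \frac{1}{-231} = 5 - \frac{1}{231} = \frac{1154}{231} \approx 4.9957$)
$y = \frac{43050958867319348401}{48522439298025}$ ($y = \left(-939 - \left(\frac{137513}{37653} - \frac{19 \cdot 7}{185}\right)\right)^{2} = \left(-939 + \left(\left(133 \cdot \frac{1}{185} + 219 \cdot \frac{1}{163}\right) - \frac{1154}{231}\right)\right)^{2} = \left(-939 + \left(\left(\frac{133}{185} + \frac{219}{163}\right) - \frac{1154}{231}\right)\right)^{2} = \left(-939 + \left(\frac{62194}{30155} - \frac{1154}{231}\right)\right)^{2} = \left(-939 - \frac{20432056}{6965805}\right)^{2} = \left(- \frac{6561322951}{6965805}\right)^{2} = \frac{43050958867319348401}{48522439298025} \approx 8.8724 \cdot 10^{5}$)
$\left(W{\left(-834,-545 \right)} - 75267\right) + y = \left(-545 - 75267\right) + \frac{43050958867319348401}{48522439298025} = -75812 + \frac{43050958867319348401}{48522439298025} = \frac{39372375699257477101}{48522439298025}$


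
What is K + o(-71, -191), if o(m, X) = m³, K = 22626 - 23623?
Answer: -358908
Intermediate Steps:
K = -997
K + o(-71, -191) = -997 + (-71)³ = -997 - 357911 = -358908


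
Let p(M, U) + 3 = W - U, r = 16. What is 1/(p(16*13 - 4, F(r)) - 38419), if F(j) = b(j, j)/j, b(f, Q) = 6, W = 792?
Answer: -8/301043 ≈ -2.6574e-5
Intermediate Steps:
F(j) = 6/j
p(M, U) = 789 - U (p(M, U) = -3 + (792 - U) = 789 - U)
1/(p(16*13 - 4, F(r)) - 38419) = 1/((789 - 6/16) - 38419) = 1/((789 - 1*3/8) - 38419) = 1/((789 - 3/8) - 38419) = 1/(6309/8 - 38419) = 1/(-301043/8) = -8/301043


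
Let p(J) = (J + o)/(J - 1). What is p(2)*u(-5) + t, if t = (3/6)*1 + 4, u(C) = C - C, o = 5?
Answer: 9/2 ≈ 4.5000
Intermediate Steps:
u(C) = 0
t = 9/2 (t = (3*(⅙))*1 + 4 = (½)*1 + 4 = ½ + 4 = 9/2 ≈ 4.5000)
p(J) = (5 + J)/(-1 + J) (p(J) = (J + 5)/(J - 1) = (5 + J)/(-1 + J))
p(2)*u(-5) + t = ((5 + 2)/(-1 + 2))*0 + 9/2 = (7/1)*0 + 9/2 = (1*7)*0 + 9/2 = 7*0 + 9/2 = 0 + 9/2 = 9/2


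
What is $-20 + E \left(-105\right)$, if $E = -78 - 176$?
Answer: $26650$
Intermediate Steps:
$E = -254$
$-20 + E \left(-105\right) = -20 - -26670 = -20 + 26670 = 26650$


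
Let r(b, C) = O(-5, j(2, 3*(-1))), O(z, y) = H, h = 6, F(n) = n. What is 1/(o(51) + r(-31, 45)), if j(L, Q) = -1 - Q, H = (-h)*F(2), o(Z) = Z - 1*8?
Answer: 1/31 ≈ 0.032258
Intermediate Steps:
o(Z) = -8 + Z (o(Z) = Z - 8 = -8 + Z)
H = -12 (H = -1*6*2 = -6*2 = -12)
O(z, y) = -12
r(b, C) = -12
1/(o(51) + r(-31, 45)) = 1/((-8 + 51) - 12) = 1/(43 - 12) = 1/31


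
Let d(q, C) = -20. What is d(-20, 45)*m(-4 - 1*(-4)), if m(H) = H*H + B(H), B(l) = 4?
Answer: -80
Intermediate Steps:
m(H) = 4 + H² (m(H) = H*H + 4 = H² + 4 = 4 + H²)
d(-20, 45)*m(-4 - 1*(-4)) = -20*(4 + (-4 - 1*(-4))²) = -20*(4 + (-4 + 4)²) = -20*(4 + 0²) = -20*(4 + 0) = -20*4 = -80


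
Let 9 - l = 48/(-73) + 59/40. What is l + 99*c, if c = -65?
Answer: -18766307/2920 ≈ -6426.8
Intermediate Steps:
l = 23893/2920 (l = 9 - (48/(-73) + 59/40) = 9 - (48*(-1/73) + 59*(1/40)) = 9 - (-48/73 + 59/40) = 9 - 1*2387/2920 = 9 - 2387/2920 = 23893/2920 ≈ 8.1825)
l + 99*c = 23893/2920 + 99*(-65) = 23893/2920 - 6435 = -18766307/2920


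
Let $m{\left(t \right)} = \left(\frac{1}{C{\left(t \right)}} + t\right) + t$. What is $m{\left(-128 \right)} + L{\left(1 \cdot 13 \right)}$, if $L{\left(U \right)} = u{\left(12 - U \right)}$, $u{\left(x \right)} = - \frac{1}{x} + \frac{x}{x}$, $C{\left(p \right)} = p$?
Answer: $- \frac{32513}{128} \approx -254.01$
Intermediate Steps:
$u{\left(x \right)} = 1 - \frac{1}{x}$ ($u{\left(x \right)} = - \frac{1}{x} + 1 = 1 - \frac{1}{x}$)
$m{\left(t \right)} = \frac{1}{t} + 2 t$ ($m{\left(t \right)} = \left(\frac{1}{t} + t\right) + t = \left(t + \frac{1}{t}\right) + t = \frac{1}{t} + 2 t$)
$L{\left(U \right)} = \frac{11 - U}{12 - U}$ ($L{\left(U \right)} = \frac{-1 - \left(-12 + U\right)}{12 - U} = \frac{11 - U}{12 - U}$)
$m{\left(-128 \right)} + L{\left(1 \cdot 13 \right)} = \left(\frac{1}{-128} + 2 \left(-128\right)\right) + \frac{-11 + 1 \cdot 13}{-12 + 1 \cdot 13} = \left(- \frac{1}{128} - 256\right) + \frac{-11 + 13}{-12 + 13} = - \frac{32769}{128} + 1^{-1} \cdot 2 = - \frac{32769}{128} + 1 \cdot 2 = - \frac{32769}{128} + 2 = - \frac{32513}{128}$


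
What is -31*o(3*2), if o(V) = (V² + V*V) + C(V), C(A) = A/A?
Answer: -2263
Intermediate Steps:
C(A) = 1
o(V) = 1 + 2*V² (o(V) = (V² + V*V) + 1 = (V² + V²) + 1 = 2*V² + 1 = 1 + 2*V²)
-31*o(3*2) = -31*(1 + 2*(3*2)²) = -31*(1 + 2*6²) = -31*(1 + 2*36) = -31*(1 + 72) = -31*73 = -2263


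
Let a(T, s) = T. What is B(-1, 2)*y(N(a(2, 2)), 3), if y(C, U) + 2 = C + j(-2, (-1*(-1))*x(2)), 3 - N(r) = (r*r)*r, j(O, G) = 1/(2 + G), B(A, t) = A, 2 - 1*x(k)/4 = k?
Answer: 13/2 ≈ 6.5000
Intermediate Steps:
x(k) = 8 - 4*k
N(r) = 3 - r³ (N(r) = 3 - r*r*r = 3 - r²*r = 3 - r³)
y(C, U) = -3/2 + C (y(C, U) = -2 + (C + 1/(2 + (-1*(-1))*(8 - 4*2))) = -2 + (C + 1/(2 + 1*(8 - 8))) = -2 + (C + 1/(2 + 1*0)) = -2 + (C + 1/(2 + 0)) = -2 + (C + 1/2) = -2 + (C + ½) = -2 + (½ + C) = -3/2 + C)
B(-1, 2)*y(N(a(2, 2)), 3) = -(-3/2 + (3 - 1*2³)) = -(-3/2 + (3 - 1*8)) = -(-3/2 + (3 - 8)) = -(-3/2 - 5) = -1*(-13/2) = 13/2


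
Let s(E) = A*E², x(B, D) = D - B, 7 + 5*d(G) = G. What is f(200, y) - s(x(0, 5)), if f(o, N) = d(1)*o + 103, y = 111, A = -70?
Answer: 1613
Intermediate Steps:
d(G) = -7/5 + G/5
f(o, N) = 103 - 6*o/5 (f(o, N) = (-7/5 + (⅕)*1)*o + 103 = (-7/5 + ⅕)*o + 103 = -6*o/5 + 103 = 103 - 6*o/5)
s(E) = -70*E²
f(200, y) - s(x(0, 5)) = (103 - 6/5*200) - (-70)*(5 - 1*0)² = (103 - 240) - (-70)*(5 + 0)² = -137 - (-70)*5² = -137 - (-70)*25 = -137 - 1*(-1750) = -137 + 1750 = 1613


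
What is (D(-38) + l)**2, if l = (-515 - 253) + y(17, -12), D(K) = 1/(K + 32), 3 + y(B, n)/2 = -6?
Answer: 22250089/36 ≈ 6.1806e+5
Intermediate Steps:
y(B, n) = -18 (y(B, n) = -6 + 2*(-6) = -6 - 12 = -18)
D(K) = 1/(32 + K)
l = -786 (l = (-515 - 253) - 18 = -768 - 18 = -786)
(D(-38) + l)**2 = (1/(32 - 38) - 786)**2 = (1/(-6) - 786)**2 = (-1/6 - 786)**2 = (-4717/6)**2 = 22250089/36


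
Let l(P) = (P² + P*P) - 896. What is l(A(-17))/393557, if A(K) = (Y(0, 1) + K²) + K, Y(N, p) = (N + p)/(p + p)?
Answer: 295233/787114 ≈ 0.37508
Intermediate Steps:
Y(N, p) = (N + p)/(2*p) (Y(N, p) = (N + p)/((2*p)) = (N + p)*(1/(2*p)) = (N + p)/(2*p))
A(K) = ½ + K + K² (A(K) = ((½)*(0 + 1)/1 + K²) + K = ((½)*1*1 + K²) + K = (½ + K²) + K = ½ + K + K²)
l(P) = -896 + 2*P² (l(P) = (P² + P²) - 896 = 2*P² - 896 = -896 + 2*P²)
l(A(-17))/393557 = (-896 + 2*(½ - 17 + (-17)²)²)/393557 = (-896 + 2*(½ - 17 + 289)²)*(1/393557) = (-896 + 2*(545/2)²)*(1/393557) = (-896 + 2*(297025/4))*(1/393557) = (-896 + 297025/2)*(1/393557) = (295233/2)*(1/393557) = 295233/787114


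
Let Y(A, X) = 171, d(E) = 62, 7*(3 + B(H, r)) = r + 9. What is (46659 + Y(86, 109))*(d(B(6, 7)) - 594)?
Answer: -24913560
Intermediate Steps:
B(H, r) = -12/7 + r/7 (B(H, r) = -3 + (r + 9)/7 = -3 + (9 + r)/7 = -3 + (9/7 + r/7) = -12/7 + r/7)
(46659 + Y(86, 109))*(d(B(6, 7)) - 594) = (46659 + 171)*(62 - 594) = 46830*(-532) = -24913560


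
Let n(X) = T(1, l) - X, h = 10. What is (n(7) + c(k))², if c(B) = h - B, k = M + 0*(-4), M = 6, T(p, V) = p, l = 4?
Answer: 4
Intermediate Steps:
n(X) = 1 - X
k = 6 (k = 6 + 0*(-4) = 6 + 0 = 6)
c(B) = 10 - B
(n(7) + c(k))² = ((1 - 1*7) + (10 - 1*6))² = ((1 - 7) + (10 - 6))² = (-6 + 4)² = (-2)² = 4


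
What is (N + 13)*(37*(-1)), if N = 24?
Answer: -1369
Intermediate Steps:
(N + 13)*(37*(-1)) = (24 + 13)*(37*(-1)) = 37*(-37) = -1369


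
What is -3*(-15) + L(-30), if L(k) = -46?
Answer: -1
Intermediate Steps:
-3*(-15) + L(-30) = -3*(-15) - 46 = 45 - 46 = -1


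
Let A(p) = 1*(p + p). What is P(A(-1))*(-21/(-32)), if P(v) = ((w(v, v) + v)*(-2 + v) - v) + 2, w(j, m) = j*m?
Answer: -21/8 ≈ -2.6250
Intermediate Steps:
A(p) = 2*p (A(p) = 1*(2*p) = 2*p)
P(v) = 2 - v + (-2 + v)*(v + v²) (P(v) = ((v*v + v)*(-2 + v) - v) + 2 = ((v² + v)*(-2 + v) - v) + 2 = ((v + v²)*(-2 + v) - v) + 2 = ((-2 + v)*(v + v²) - v) + 2 = (-v + (-2 + v)*(v + v²)) + 2 = 2 - v + (-2 + v)*(v + v²))
P(A(-1))*(-21/(-32)) = (2 + (2*(-1))³ - (2*(-1))² - 6*(-1))*(-21/(-32)) = (2 + (-2)³ - 1*(-2)² - 3*(-2))*(-21*(-1/32)) = (2 - 8 - 1*4 + 6)*(21/32) = (2 - 8 - 4 + 6)*(21/32) = -4*21/32 = -21/8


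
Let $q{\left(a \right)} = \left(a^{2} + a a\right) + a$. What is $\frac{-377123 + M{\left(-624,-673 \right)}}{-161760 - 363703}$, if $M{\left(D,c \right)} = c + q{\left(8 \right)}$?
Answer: $\frac{377660}{525463} \approx 0.71872$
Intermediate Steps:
$q{\left(a \right)} = a + 2 a^{2}$ ($q{\left(a \right)} = \left(a^{2} + a^{2}\right) + a = 2 a^{2} + a = a + 2 a^{2}$)
$M{\left(D,c \right)} = 136 + c$ ($M{\left(D,c \right)} = c + 8 \left(1 + 2 \cdot 8\right) = c + 8 \left(1 + 16\right) = c + 8 \cdot 17 = c + 136 = 136 + c$)
$\frac{-377123 + M{\left(-624,-673 \right)}}{-161760 - 363703} = \frac{-377123 + \left(136 - 673\right)}{-161760 - 363703} = \frac{-377123 - 537}{-525463} = \left(-377660\right) \left(- \frac{1}{525463}\right) = \frac{377660}{525463}$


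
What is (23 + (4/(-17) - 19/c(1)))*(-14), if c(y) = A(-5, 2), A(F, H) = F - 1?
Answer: -18515/51 ≈ -363.04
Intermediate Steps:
A(F, H) = -1 + F
c(y) = -6 (c(y) = -1 - 5 = -6)
(23 + (4/(-17) - 19/c(1)))*(-14) = (23 + (4/(-17) - 19/(-6)))*(-14) = (23 + (4*(-1/17) - 19*(-1/6)))*(-14) = (23 + (-4/17 + 19/6))*(-14) = (23 + 299/102)*(-14) = (2645/102)*(-14) = -18515/51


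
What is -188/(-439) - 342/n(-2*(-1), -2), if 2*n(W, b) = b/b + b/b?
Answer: -149950/439 ≈ -341.57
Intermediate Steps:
n(W, b) = 1 (n(W, b) = (b/b + b/b)/2 = (1 + 1)/2 = (½)*2 = 1)
-188/(-439) - 342/n(-2*(-1), -2) = -188/(-439) - 342/1 = -188*(-1/439) - 342*1 = 188/439 - 342 = -149950/439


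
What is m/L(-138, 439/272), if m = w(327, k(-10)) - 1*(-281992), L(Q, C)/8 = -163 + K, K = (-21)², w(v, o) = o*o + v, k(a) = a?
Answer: 282419/2224 ≈ 126.99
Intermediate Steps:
w(v, o) = v + o² (w(v, o) = o² + v = v + o²)
K = 441
L(Q, C) = 2224 (L(Q, C) = 8*(-163 + 441) = 8*278 = 2224)
m = 282419 (m = (327 + (-10)²) - 1*(-281992) = (327 + 100) + 281992 = 427 + 281992 = 282419)
m/L(-138, 439/272) = 282419/2224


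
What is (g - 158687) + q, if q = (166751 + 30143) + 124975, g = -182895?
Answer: -19713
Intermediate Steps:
q = 321869 (q = 196894 + 124975 = 321869)
(g - 158687) + q = (-182895 - 158687) + 321869 = -341582 + 321869 = -19713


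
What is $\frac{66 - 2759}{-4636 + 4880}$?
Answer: $- \frac{2693}{244} \approx -11.037$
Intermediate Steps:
$\frac{66 - 2759}{-4636 + 4880} = - \frac{2693}{244}$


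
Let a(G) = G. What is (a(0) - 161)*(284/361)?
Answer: -45724/361 ≈ -126.66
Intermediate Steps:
(a(0) - 161)*(284/361) = (0 - 161)*(284/361) = -45724/361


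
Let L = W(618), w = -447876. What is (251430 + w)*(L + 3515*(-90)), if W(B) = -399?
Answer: 62224074054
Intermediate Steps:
L = -399
(251430 + w)*(L + 3515*(-90)) = (251430 - 447876)*(-399 + 3515*(-90)) = -196446*(-399 - 316350) = -196446*(-316749) = 62224074054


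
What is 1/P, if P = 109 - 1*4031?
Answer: -1/3922 ≈ -0.00025497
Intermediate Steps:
P = -3922 (P = 109 - 4031 = -3922)
1/P = 1/(-3922) = -1/3922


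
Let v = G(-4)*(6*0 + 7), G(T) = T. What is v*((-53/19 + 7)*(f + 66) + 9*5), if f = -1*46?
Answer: -68740/19 ≈ -3617.9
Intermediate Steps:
f = -46
v = -28 (v = -4*(6*0 + 7) = -4*(0 + 7) = -4*7 = -28)
v*((-53/19 + 7)*(f + 66) + 9*5) = -28*((-53/19 + 7)*(-46 + 66) + 9*5) = -28*((-53*1/19 + 7)*20 + 45) = -28*((-53/19 + 7)*20 + 45) = -28*((80/19)*20 + 45) = -28*(1600/19 + 45) = -28*2455/19 = -68740/19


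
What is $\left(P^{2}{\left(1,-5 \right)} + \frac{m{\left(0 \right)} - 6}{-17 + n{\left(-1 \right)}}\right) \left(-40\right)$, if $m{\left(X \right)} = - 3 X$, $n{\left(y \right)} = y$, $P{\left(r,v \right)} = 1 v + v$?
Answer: $- \frac{12040}{3} \approx -4013.3$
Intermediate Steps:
$P{\left(r,v \right)} = 2 v$ ($P{\left(r,v \right)} = v + v = 2 v$)
$\left(P^{2}{\left(1,-5 \right)} + \frac{m{\left(0 \right)} - 6}{-17 + n{\left(-1 \right)}}\right) \left(-40\right) = \left(\left(2 \left(-5\right)\right)^{2} + \frac{\left(-3\right) 0 - 6}{-17 - 1}\right) \left(-40\right) = \left(\left(-10\right)^{2} + \frac{0 - 6}{-18}\right) \left(-40\right) = \left(100 - - \frac{1}{3}\right) \left(-40\right) = \left(100 + \frac{1}{3}\right) \left(-40\right) = \frac{301}{3} \left(-40\right) = - \frac{12040}{3}$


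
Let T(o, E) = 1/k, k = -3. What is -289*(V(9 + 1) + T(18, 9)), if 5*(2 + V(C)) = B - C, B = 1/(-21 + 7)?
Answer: 263857/210 ≈ 1256.5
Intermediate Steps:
T(o, E) = -⅓ (T(o, E) = 1/(-3) = -⅓)
B = -1/14 (B = 1/(-14) = -1/14 ≈ -0.071429)
V(C) = -141/70 - C/5 (V(C) = -2 + (-1/14 - C)/5 = -2 + (-1/70 - C/5) = -141/70 - C/5)
-289*(V(9 + 1) + T(18, 9)) = -289*((-141/70 - (9 + 1)/5) - ⅓) = -289*((-141/70 - ⅕*10) - ⅓) = -289*((-141/70 - 2) - ⅓) = -289*(-281/70 - ⅓) = -289*(-913/210) = 263857/210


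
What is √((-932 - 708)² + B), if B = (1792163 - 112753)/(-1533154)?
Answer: √1580516698921698615/766577 ≈ 1640.0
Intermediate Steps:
B = -839705/766577 (B = 1679410*(-1/1533154) = -839705/766577 ≈ -1.0954)
√((-932 - 708)² + B) = √((-932 - 708)² - 839705/766577) = √((-1640)² - 839705/766577) = √(2689600 - 839705/766577) = √(2061784659495/766577) = √1580516698921698615/766577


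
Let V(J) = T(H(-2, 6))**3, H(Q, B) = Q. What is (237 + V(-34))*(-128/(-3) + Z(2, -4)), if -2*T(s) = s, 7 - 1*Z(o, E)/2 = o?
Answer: 37604/3 ≈ 12535.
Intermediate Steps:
Z(o, E) = 14 - 2*o
T(s) = -s/2
V(J) = 1 (V(J) = (-1/2*(-2))**3 = 1**3 = 1)
(237 + V(-34))*(-128/(-3) + Z(2, -4)) = (237 + 1)*(-128/(-3) + (14 - 2*2)) = 238*(-128*(-1)/3 + (14 - 4)) = 238*(-8*(-16/3) + 10) = 238*(128/3 + 10) = 238*(158/3) = 37604/3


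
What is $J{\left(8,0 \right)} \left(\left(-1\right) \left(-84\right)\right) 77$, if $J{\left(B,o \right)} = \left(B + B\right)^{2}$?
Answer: $1655808$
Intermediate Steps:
$J{\left(B,o \right)} = 4 B^{2}$ ($J{\left(B,o \right)} = \left(2 B\right)^{2} = 4 B^{2}$)
$J{\left(8,0 \right)} \left(\left(-1\right) \left(-84\right)\right) 77 = 4 \cdot 8^{2} \left(\left(-1\right) \left(-84\right)\right) 77 = 4 \cdot 64 \cdot 84 \cdot 77 = 256 \cdot 84 \cdot 77 = 21504 \cdot 77 = 1655808$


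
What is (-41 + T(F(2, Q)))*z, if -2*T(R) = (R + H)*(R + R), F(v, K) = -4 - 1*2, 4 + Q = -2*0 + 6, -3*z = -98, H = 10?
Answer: -1666/3 ≈ -555.33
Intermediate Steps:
z = 98/3 (z = -1/3*(-98) = 98/3 ≈ 32.667)
Q = 2 (Q = -4 + (-2*0 + 6) = -4 + (0 + 6) = -4 + 6 = 2)
F(v, K) = -6 (F(v, K) = -4 - 2 = -6)
T(R) = -R*(10 + R) (T(R) = -(R + 10)*(R + R)/2 = -(10 + R)*2*R/2 = -R*(10 + R))
(-41 + T(F(2, Q)))*z = (-41 - 1*(-6)*(10 - 6))*(98/3) = (-41 - 1*(-6)*4)*(98/3) = (-41 + 24)*(98/3) = -17*98/3 = -1666/3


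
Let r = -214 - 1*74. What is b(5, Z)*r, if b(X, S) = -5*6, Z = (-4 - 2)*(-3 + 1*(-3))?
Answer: 8640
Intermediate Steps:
Z = 36 (Z = -6*(-3 - 3) = -6*(-6) = 36)
b(X, S) = -30
r = -288 (r = -214 - 74 = -288)
b(5, Z)*r = -30*(-288) = 8640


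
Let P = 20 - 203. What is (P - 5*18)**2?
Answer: 74529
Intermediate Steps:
P = -183
(P - 5*18)**2 = (-183 - 5*18)**2 = (-183 - 90)**2 = (-273)**2 = 74529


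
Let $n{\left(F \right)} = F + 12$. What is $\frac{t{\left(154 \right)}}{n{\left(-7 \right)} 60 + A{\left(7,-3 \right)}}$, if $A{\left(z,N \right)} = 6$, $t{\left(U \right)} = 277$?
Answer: $\frac{277}{306} \approx 0.90523$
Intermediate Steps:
$n{\left(F \right)} = 12 + F$
$\frac{t{\left(154 \right)}}{n{\left(-7 \right)} 60 + A{\left(7,-3 \right)}} = \frac{277}{\left(12 - 7\right) 60 + 6} = \frac{277}{5 \cdot 60 + 6} = \frac{277}{300 + 6} = \frac{277}{306}$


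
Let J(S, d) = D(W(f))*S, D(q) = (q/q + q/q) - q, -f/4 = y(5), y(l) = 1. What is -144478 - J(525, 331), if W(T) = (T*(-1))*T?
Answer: -153928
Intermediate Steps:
f = -4 (f = -4*1 = -4)
W(T) = -T² (W(T) = (-T)*T = -T²)
D(q) = 2 - q (D(q) = (1 + 1) - q = 2 - q)
J(S, d) = 18*S (J(S, d) = (2 - (-1)*(-4)²)*S = (2 - (-1)*16)*S = (2 - 1*(-16))*S = (2 + 16)*S = 18*S)
-144478 - J(525, 331) = -144478 - 18*525 = -144478 - 1*9450 = -144478 - 9450 = -153928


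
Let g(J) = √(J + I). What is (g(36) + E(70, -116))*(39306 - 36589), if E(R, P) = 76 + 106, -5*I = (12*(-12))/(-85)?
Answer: 494494 + 16302*√7157/85 ≈ 5.1072e+5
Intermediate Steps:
I = -144/425 (I = -12*(-12)/(5*(-85)) = -(-144)*(-1)/(5*85) = -⅕*144/85 = -144/425 ≈ -0.33882)
g(J) = √(-144/425 + J) (g(J) = √(J - 144/425) = √(-144/425 + J))
E(R, P) = 182
(g(36) + E(70, -116))*(39306 - 36589) = (√(-2448 + 7225*36)/85 + 182)*(39306 - 36589) = (√(-2448 + 260100)/85 + 182)*2717 = (√257652/85 + 182)*2717 = ((6*√7157)/85 + 182)*2717 = (6*√7157/85 + 182)*2717 = (182 + 6*√7157/85)*2717 = 494494 + 16302*√7157/85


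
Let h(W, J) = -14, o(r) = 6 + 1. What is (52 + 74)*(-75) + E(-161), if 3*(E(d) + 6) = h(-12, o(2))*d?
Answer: -26114/3 ≈ -8704.7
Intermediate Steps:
o(r) = 7
E(d) = -6 - 14*d/3 (E(d) = -6 + (-14*d)/3 = -6 - 14*d/3)
(52 + 74)*(-75) + E(-161) = (52 + 74)*(-75) + (-6 - 14/3*(-161)) = 126*(-75) + (-6 + 2254/3) = -9450 + 2236/3 = -26114/3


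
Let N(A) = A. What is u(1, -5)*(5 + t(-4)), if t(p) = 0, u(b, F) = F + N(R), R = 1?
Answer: -20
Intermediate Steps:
u(b, F) = 1 + F (u(b, F) = F + 1 = 1 + F)
u(1, -5)*(5 + t(-4)) = (1 - 5)*(5 + 0) = -4*5 = -20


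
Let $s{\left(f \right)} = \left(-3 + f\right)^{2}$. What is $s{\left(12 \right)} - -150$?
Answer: $231$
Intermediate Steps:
$s{\left(12 \right)} - -150 = \left(-3 + 12\right)^{2} - -150 = 9^{2} + 150 = 81 + 150 = 231$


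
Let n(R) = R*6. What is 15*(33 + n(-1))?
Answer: 405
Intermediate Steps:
n(R) = 6*R
15*(33 + n(-1)) = 15*(33 + 6*(-1)) = 15*(33 - 6) = 15*27 = 405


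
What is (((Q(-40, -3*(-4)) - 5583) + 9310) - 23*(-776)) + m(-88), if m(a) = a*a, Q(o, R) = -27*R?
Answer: 28995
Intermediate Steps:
m(a) = a²
(((Q(-40, -3*(-4)) - 5583) + 9310) - 23*(-776)) + m(-88) = (((-(-81)*(-4) - 5583) + 9310) - 23*(-776)) + (-88)² = (((-27*12 - 5583) + 9310) + 17848) + 7744 = (((-324 - 5583) + 9310) + 17848) + 7744 = ((-5907 + 9310) + 17848) + 7744 = (3403 + 17848) + 7744 = 21251 + 7744 = 28995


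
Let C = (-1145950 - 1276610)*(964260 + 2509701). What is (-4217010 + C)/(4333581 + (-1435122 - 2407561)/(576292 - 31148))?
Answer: -4587868218735162480/2362421837981 ≈ -1.9420e+6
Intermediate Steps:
C = -8415878960160 (C = -2422560*3473961 = -8415878960160)
(-4217010 + C)/(4333581 + (-1435122 - 2407561)/(576292 - 31148)) = (-4217010 - 8415878960160)/(4333581 + (-1435122 - 2407561)/(576292 - 31148)) = -8415883177170/(4333581 - 3842683/545144) = -8415883177170/2362421837981/545144 = -8415883177170*545144/2362421837981 = -4587868218735162480/2362421837981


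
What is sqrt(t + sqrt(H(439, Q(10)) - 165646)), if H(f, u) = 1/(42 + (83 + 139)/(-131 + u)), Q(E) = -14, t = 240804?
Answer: sqrt(230325173136 + 978*I*sqrt(158437725029))/978 ≈ 490.72 + 0.41469*I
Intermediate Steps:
H(f, u) = 1/(42 + 222/(-131 + u))
sqrt(t + sqrt(H(439, Q(10)) - 165646)) = sqrt(240804 + sqrt((-131 - 14)/(6*(-880 + 7*(-14))) - 165646)) = sqrt(240804 + sqrt((1/6)*(-145)/(-880 - 98) - 165646)) = sqrt(240804 + sqrt((1/6)*(-145)/(-978) - 165646)) = sqrt(240804 + sqrt((1/6)*(-1/978)*(-145) - 165646)) = sqrt(240804 + sqrt(145/5868 - 165646)) = sqrt(240804 + sqrt(-972010583/5868)) = sqrt(240804 + I*sqrt(158437725029)/978)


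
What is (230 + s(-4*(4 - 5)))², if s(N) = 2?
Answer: 53824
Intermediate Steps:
(230 + s(-4*(4 - 5)))² = (230 + 2)² = 232² = 53824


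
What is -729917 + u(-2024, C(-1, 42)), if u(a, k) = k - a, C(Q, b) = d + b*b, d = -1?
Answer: -726130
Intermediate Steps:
C(Q, b) = -1 + b**2 (C(Q, b) = -1 + b*b = -1 + b**2)
-729917 + u(-2024, C(-1, 42)) = -729917 + ((-1 + 42**2) - 1*(-2024)) = -729917 + ((-1 + 1764) + 2024) = -729917 + (1763 + 2024) = -729917 + 3787 = -726130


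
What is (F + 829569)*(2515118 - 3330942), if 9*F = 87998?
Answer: -6162831579056/9 ≈ -6.8476e+11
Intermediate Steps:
F = 87998/9 (F = (1/9)*87998 = 87998/9 ≈ 9777.6)
(F + 829569)*(2515118 - 3330942) = (87998/9 + 829569)*(2515118 - 3330942) = (7554119/9)*(-815824) = -6162831579056/9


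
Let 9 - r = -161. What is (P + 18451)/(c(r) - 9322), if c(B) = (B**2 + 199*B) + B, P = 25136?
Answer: 43587/53578 ≈ 0.81352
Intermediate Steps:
r = 170 (r = 9 - 1*(-161) = 9 + 161 = 170)
c(B) = B**2 + 200*B
(P + 18451)/(c(r) - 9322) = (25136 + 18451)/(170*(200 + 170) - 9322) = 43587/(170*370 - 9322) = 43587/(62900 - 9322) = 43587/53578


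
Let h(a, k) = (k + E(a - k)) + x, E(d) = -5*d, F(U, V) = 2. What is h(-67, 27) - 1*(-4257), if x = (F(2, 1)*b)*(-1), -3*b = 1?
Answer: 14264/3 ≈ 4754.7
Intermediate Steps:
b = -⅓ (b = -⅓*1 = -⅓ ≈ -0.33333)
x = ⅔ (x = (2*(-⅓))*(-1) = -⅔*(-1) = ⅔ ≈ 0.66667)
h(a, k) = ⅔ - 5*a + 6*k (h(a, k) = (k - 5*(a - k)) + ⅔ = (k + (-5*a + 5*k)) + ⅔ = (-5*a + 6*k) + ⅔ = ⅔ - 5*a + 6*k)
h(-67, 27) - 1*(-4257) = (⅔ - 5*(-67) + 6*27) - 1*(-4257) = (⅔ + 335 + 162) + 4257 = 1493/3 + 4257 = 14264/3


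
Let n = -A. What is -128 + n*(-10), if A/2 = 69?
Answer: 1252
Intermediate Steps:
A = 138 (A = 2*69 = 138)
n = -138 (n = -1*138 = -138)
-128 + n*(-10) = -128 - 138*(-10) = -128 + 1380 = 1252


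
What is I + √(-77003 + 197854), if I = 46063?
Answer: 46063 + √120851 ≈ 46411.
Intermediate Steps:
I + √(-77003 + 197854) = 46063 + √(-77003 + 197854) = 46063 + √120851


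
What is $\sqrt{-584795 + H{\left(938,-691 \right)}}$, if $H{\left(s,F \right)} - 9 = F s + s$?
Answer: $i \sqrt{1232006} \approx 1110.0 i$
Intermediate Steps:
$H{\left(s,F \right)} = 9 + s + F s$ ($H{\left(s,F \right)} = 9 + \left(F s + s\right) = 9 + \left(s + F s\right) = 9 + s + F s$)
$\sqrt{-584795 + H{\left(938,-691 \right)}} = \sqrt{-584795 + \left(9 + 938 - 648158\right)} = \sqrt{-584795 - 647211} = \sqrt{-1232006} = i \sqrt{1232006}$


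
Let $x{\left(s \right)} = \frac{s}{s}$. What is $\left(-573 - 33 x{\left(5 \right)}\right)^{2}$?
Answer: $367236$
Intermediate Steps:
$x{\left(s \right)} = 1$
$\left(-573 - 33 x{\left(5 \right)}\right)^{2} = \left(-573 - 33\right)^{2} = \left(-606\right)^{2} = 367236$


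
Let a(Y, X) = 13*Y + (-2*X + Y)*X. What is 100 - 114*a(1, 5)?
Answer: 3748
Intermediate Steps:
a(Y, X) = 13*Y + X*(Y - 2*X) (a(Y, X) = 13*Y + (Y - 2*X)*X = 13*Y + X*(Y - 2*X))
100 - 114*a(1, 5) = 100 - 114*(-2*5² + 13*1 + 5*1) = 100 - 114*(-2*25 + 13 + 5) = 100 - 114*(-50 + 13 + 5) = 100 - 114*(-32) = 100 + 3648 = 3748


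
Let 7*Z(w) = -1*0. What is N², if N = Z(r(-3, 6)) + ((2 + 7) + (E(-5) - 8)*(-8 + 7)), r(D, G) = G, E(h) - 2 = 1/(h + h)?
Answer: 22801/100 ≈ 228.01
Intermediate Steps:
E(h) = 2 + 1/(2*h) (E(h) = 2 + 1/(h + h) = 2 + 1/(2*h))
Z(w) = 0 (Z(w) = (-1*0)/7 = (⅐)*0 = 0)
N = 151/10 (N = 0 + ((2 + 7) + ((2 + (½)/(-5)) - 8)*(-8 + 7)) = 0 + (9 + ((2 + (½)*(-⅕)) - 8)*(-1)) = 0 + (9 + ((2 - ⅒) - 8)*(-1)) = 0 + (9 + (19/10 - 8)*(-1)) = 0 + (9 - 61/10*(-1)) = 0 + (9 + 61/10) = 0 + 151/10 = 151/10 ≈ 15.100)
N² = (151/10)² = 22801/100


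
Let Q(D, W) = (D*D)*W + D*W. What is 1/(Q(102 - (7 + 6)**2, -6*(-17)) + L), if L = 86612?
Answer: 1/537656 ≈ 1.8599e-6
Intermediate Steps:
Q(D, W) = D*W + W*D**2 (Q(D, W) = D**2*W + D*W = W*D**2 + D*W = D*W + W*D**2)
1/(Q(102 - (7 + 6)**2, -6*(-17)) + L) = 1/((102 - (7 + 6)**2)*(-6*(-17))*(1 + (102 - (7 + 6)**2)) + 86612) = 1/((102 - 1*13**2)*102*(1 + (102 - 1*13**2)) + 86612) = 1/((102 - 1*169)*102*(1 + (102 - 1*169)) + 86612) = 1/((102 - 169)*102*(1 + (102 - 169)) + 86612) = 1/(-67*102*(1 - 67) + 86612) = 1/(-67*102*(-66) + 86612) = 1/(451044 + 86612) = 1/537656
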